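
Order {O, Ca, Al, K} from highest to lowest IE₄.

Al, O, Ca, K

Consider each +3 ion: O³⁺ still has 3 valence electrons; Ca³⁺ is already 1 electron into the core; Al³⁺ is the bare [Ne] core; K³⁺ is already 2 electrons into the core.
Usually core removal costs more than valence removal, but here the competition is close: a tightly held n=2 valence electron can cost more to remove than an n=3 core electron, so the actual values have to decide it.
The numbers (kJ/mol): O 7469, Ca 6491, Al 11577, K 5877.
Overall IE_4 order: K < Ca < O < Al.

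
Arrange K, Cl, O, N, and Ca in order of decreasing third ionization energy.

O > Ca > N > K > Cl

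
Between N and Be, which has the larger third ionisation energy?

Consider each +2 ion: N²⁺ still has 3 valence electrons; Be²⁺ is the bare [He] core.
Pulling an electron out of a noble-gas core costs far more than removing a remaining valence electron, so Be sits at the high end of IE_3.
Approximate IE_3 values (kJ/mol): N 4578, Be 14849.
Hence IE_3: N < Be.

Be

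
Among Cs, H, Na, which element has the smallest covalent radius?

H

H is in period 1, group 1; Na is in period 3, group 1; Cs is in period 6, group 1.
Across a period the added protons contract the valence shell; down a group each new principal shell makes the atom larger.
All are in group 1, so atomic radius increases down the group.
The smallest covalent radius among these belongs to H.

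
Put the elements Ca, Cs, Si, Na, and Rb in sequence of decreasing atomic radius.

Cs > Rb > Ca > Na > Si

Na is in period 3, group 1; Si is in period 3, group 14; Ca is in period 4, group 2; Rb is in period 5, group 1; Cs is in period 6, group 1.
Across a period the added protons contract the valence shell; down a group each new principal shell makes the atom larger.
These span different periods and groups, so the two trends combine.
Na > Si: Na lies to the left of Si in period 3, so the across-period effect alone puts Na larger.
Ca > Na: period and group pull opposite ways; the down-group shift dominates (171 vs 155 pm).
Rb > Ca: relative to Ca, both the across-period and down-group shifts push Rb's atomic radius up.
Cs > Rb: Cs sits below Rb in group 1, so the down-group effect alone puts Cs larger.
For reference (pm): Na 155, Si 116, Ca 171, Rb 210, Cs 232.
So from largest to smallest: Cs > Rb > Ca > Na > Si.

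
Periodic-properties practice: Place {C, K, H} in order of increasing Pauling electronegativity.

H is in period 1, group 1; C is in period 2, group 14; K is in period 4, group 1.
Electronegativity increases across a period and decreases down a group, tracking effective nuclear charge and atomic size.
Here both period and group differ, so the two effects have to be weighed against each other.
H > K: H sits above K in group 1, so the down-group effect alone puts H higher.
C > H: period and group pull opposite ways; the across-period shift dominates (2.55 vs 2.20).
Approximate values (Pauling): H 2.20, C 2.55, K 0.82.
So from lowest to highest: K < H < C.

K < H < C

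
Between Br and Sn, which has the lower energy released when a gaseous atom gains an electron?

Atoms with high Z_eff and room in the valence shell (especially the halogens) have the most exothermic electron affinities.
Here both period and group differ, so the two effects have to be weighed against each other.
Br > Sn: relative to Sn, both the across-period and down-group shifts push Br's electron affinity up.
For reference (kJ/mol): Br 325, Sn 107.
So Sn has the lower energy released when a gaseous atom gains an electron (Sn < Br).

Sn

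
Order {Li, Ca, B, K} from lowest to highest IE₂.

After 1 electron has been removed, what remains? Li⁺ is the bare [He] core; Ca⁺ still has 1 valence electron; B⁺ still has 2 valence electrons; K⁺ is the bare [Ar] core.
Core electrons are held far more tightly than valence electrons, so K and Li top the IE_2 order.
Valence configurations: Ca⁺ [Ar]4s¹, B⁺ [He]2s².
Tabulated IE_2 (kJ/mol): Li 7298, Ca 1145, B 2427, K 3052.
Overall IE_2 order: Ca < B < K < Li.

Ca, B, K, Li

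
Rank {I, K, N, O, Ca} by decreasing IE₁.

N > O > I > Ca > K

N is in period 2, group 15; O is in period 2, group 16; K is in period 4, group 1; Ca is in period 4, group 2; I is in period 5, group 17.
Removing the outermost electron gets harder across a period and easier down a group.
Neither a single period nor a single group — weigh both effects.
Ca > K: Ca lies to the right of K in period 4, so the across-period effect alone puts Ca higher.
I > Ca: period and group pull opposite ways; the across-period shift dominates (1008 vs 590 kJ/mol).
O > I: the two effects oppose for this pair; the down-group effect wins (1314 vs 1008 kJ/mol).
N > O: this pair runs against the simple trend — see the exception note.
Note the exception: N has a higher first ionization energy than O, contrary to the simple trend — pairing an electron in O's 2p⁴ costs repulsion energy, so O ionizes more easily than half-filled N (2p³).
Approximate values (kJ/mol): N 1402, O 1314, K 419, Ca 590, I 1008.
So from highest to lowest: N > O > I > Ca > K.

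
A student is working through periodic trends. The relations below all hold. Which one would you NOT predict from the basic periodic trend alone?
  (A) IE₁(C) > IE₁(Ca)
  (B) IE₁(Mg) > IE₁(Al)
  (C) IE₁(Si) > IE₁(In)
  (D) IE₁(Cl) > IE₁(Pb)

(B)

The general trend: first ionization energy increases across a period and decreases down a group.
(A) C (period 2, group 14) vs Ca (period 4, group 2): the stated order agrees with the simple trend.
(B) Mg (period 3, group 2) vs Al (period 3, group 13): the stated order contradicts the simple trend.
(C) Si (period 3, group 14) vs In (period 5, group 13): the stated order agrees with the simple trend.
(D) Cl (period 3, group 17) vs Pb (period 6, group 14): the stated order agrees with the simple trend.
The exception is (B): Al's single 3p electron is easier to remove than one from Mg's filled 3s².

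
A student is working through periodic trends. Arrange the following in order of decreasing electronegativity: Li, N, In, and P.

N > P > In > Li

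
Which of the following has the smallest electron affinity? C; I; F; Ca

Ca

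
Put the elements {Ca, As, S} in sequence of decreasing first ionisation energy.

S > As > Ca

S is in period 3, group 16; Ca is in period 4, group 2; As is in period 4, group 15.
First ionization energy rises across a period (greater Z_eff holds electrons more tightly) and falls down a group (valence electrons are farther from the nucleus).
Here both period and group differ, so the two effects have to be weighed against each other.
As > Ca: both are in period 4; the period trend gives As the larger value.
S > As: relative to As, both the across-period and down-group shifts push S's first ionization energy up.
Tabulated first ionization energy (kJ/mol): S 1000, Ca 590, As 947.
So from highest to lowest: S > As > Ca.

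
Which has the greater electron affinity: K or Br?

Br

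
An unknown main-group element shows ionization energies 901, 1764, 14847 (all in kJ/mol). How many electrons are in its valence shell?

2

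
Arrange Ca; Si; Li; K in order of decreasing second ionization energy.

The second ionization energy removes an electron from the +1 ion. For each element: Ca⁺ still has 1 valence electron; Si⁺ still has 3 valence electrons; Li⁺ is the bare [He] core; K⁺ is the bare [Ar] core.
Core electrons are held far more tightly than valence electrons, so K and Li top the IE_2 order.
Valence configurations: Ca⁺ [Ar]4s¹, Si⁺ [Ne]3s²3p¹.
Approximate IE_2 values (kJ/mol): Ca 1145, Si 1577, Li 7298, K 3052.
Putting it together, IE_2: Ca < Si < K < Li.

Li, K, Si, Ca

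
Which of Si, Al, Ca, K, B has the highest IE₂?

The second ionization energy removes an electron from the +1 ion. For each element: Si⁺ still has 3 valence electrons; Al⁺ still has 2 valence electrons; Ca⁺ still has 1 valence electron; K⁺ is the bare [Ar] core; B⁺ still has 2 valence electrons.
Pulling an electron out of a noble-gas core costs far more than removing a remaining valence electron, so K sits at the high end of IE_2.
Valence configurations: Si⁺ [Ne]3s²3p¹, Al⁺ [Ne]3s², Ca⁺ [Ar]4s¹, B⁺ [He]2s².
Si⁺ loses a lone 3p electron whereas Al⁺ must break into a filled 3s² pair, so IE_2(Al) > IE_2(Si) even though Si has the higher nuclear charge.
Approximate IE_2 values (kJ/mol): Si 1577, Al 1817, Ca 1145, K 3052, B 2427.
Putting it together, IE_2: Ca < Si < Al < B < K.

K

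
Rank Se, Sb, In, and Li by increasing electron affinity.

In, Li, Sb, Se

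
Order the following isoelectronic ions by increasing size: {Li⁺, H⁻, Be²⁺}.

Be²⁺ < Li⁺ < H⁻

All of these have 2 electrons, so size is governed by nuclear charge alone: the more protons, the stronger the pull on the same electron cloud, and the smaller the ion.
Nuclear charges: Be²⁺ (Z=4), Li⁺ (Z=3), H⁻ (Z=1).
Smallest to largest: Be²⁺ < Li⁺ < H⁻.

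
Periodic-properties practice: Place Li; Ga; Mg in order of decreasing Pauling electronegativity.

Ga > Mg > Li

Li is in period 2, group 1; Mg is in period 3, group 2; Ga is in period 4, group 13.
Atoms toward the upper right of the periodic table pull bonding electrons most strongly.
A diagonal step moves right (one effect) and down (the opposite effect) at once.
Mg > Li: the two effects oppose for this pair; the across-period effect wins (1.31 vs 0.98).
Ga > Mg: the two effects oppose for this pair; the across-period effect wins (1.81 vs 1.31).
Approximate values (Pauling): Li 0.98, Mg 1.31, Ga 1.81.
So from highest to lowest: Ga > Mg > Li.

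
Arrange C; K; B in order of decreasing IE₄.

IE_4 is the cost of taking one more electron from the +3 cation: C³⁺ still has 1 valence electron; K³⁺ is already 2 electrons into the core; B³⁺ is the bare [He] core.
Usually core removal costs more than valence removal, but here the competition is close: a tightly held n=2 valence electron can cost more to remove than an n=3 core electron, so the actual values have to decide it.
Approximate IE_4 values (kJ/mol): C 6223, K 5877, B 25026.
So the fourth ionization energies run K < C < B.

B > C > K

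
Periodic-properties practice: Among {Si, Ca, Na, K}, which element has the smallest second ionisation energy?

Ca

The second ionization energy removes an electron from the +1 ion. For each element: Si⁺ still has 3 valence electrons; Ca⁺ still has 1 valence electron; Na⁺ is the bare [Ne] core; K⁺ is the bare [Ar] core.
Breaking into a closed-shell core is much more expensive than removing a leftover valence electron — K and Na have the largest IE_2 here.
Valence configurations: Si⁺ [Ne]3s²3p¹, Ca⁺ [Ar]4s¹.
Approximate IE_2 values (kJ/mol): Si 1577, Ca 1145, Na 4562, K 3052.
Hence IE_2: Ca < Si < K < Na.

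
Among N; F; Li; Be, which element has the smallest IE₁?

Li is in period 2, group 1; Be is in period 2, group 2; N is in period 2, group 15; F is in period 2, group 17.
First ionization energy rises across a period (greater Z_eff holds electrons more tightly) and falls down a group (valence electrons are farther from the nucleus).
All lie in period 2, so first ionization energy increases left to right.
The smallest IE₁ among these belongs to Li.

Li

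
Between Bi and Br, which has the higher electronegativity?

Br

Smaller atoms with higher effective nuclear charge are more electronegative.
Neither a single period nor a single group — weigh both effects.
Br > Bi: relative to Bi, both the across-period and down-group shifts push Br's electronegativity up.
For reference (Pauling): Br 2.96, Bi 2.02.
So Br has the higher electronegativity (Br > Bi).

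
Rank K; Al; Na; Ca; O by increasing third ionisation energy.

IE_3 is the cost of taking one more electron from the +2 cation: K²⁺ is already 1 electron into the core; Al²⁺ still has 1 valence electron; Na²⁺ is already 1 electron into the core; Ca²⁺ is the bare [Ar] core; O²⁺ still has 4 valence electrons.
Usually core removal costs more than valence removal, but here the competition is close: a tightly held n=2 valence electron can cost more to remove than an n=3 core electron, so the actual values have to decide it.
Valence configurations: Al²⁺ [Ne]3s¹, O²⁺ [He]2s²2p².
The numbers (kJ/mol): K 4420, Al 2745, Na 6910, Ca 4912, O 5300.
Hence IE_3: Al < K < Ca < O < Na.

Al < K < Ca < O < Na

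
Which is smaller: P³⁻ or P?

Forming P³⁻ adds 3 electrons to P. More electron–electron repulsion in the same shell, with unchanged nuclear charge, lets the cloud expand.
An anion is larger than its parent atom: P³⁻ > P.

P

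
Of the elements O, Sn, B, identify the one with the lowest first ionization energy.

Sn

Across a period the outer electron is held more tightly (higher IE₁); down a group it sits in a higher shell, more shielded, and comes off more easily.
These span different periods and groups, so the two trends combine.
B > Sn: the two effects oppose for this pair; the down-group effect wins (801 vs 709 kJ/mol).
O > B: O lies to the right of B in period 2, so the across-period effect alone puts O higher.
Approximate values (kJ/mol): B 801, O 1314, Sn 709.
The lowest first ionization energy among these belongs to Sn.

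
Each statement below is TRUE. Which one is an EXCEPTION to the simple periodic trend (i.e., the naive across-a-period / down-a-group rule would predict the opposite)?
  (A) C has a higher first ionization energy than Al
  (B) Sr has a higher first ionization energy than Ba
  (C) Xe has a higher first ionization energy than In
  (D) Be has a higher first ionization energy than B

The general trend: first ionization energy increases across a period and decreases down a group.
(A) C (period 2, group 14) vs Al (period 3, group 13): the stated order agrees with the simple trend.
(B) Sr (period 5, group 2) vs Ba (period 6, group 2): the stated order agrees with the simple trend.
(C) Xe (period 5, group 18) vs In (period 5, group 13): the stated order agrees with the simple trend.
(D) Be (period 2, group 2) vs B (period 2, group 13): the stated order contradicts the simple trend.
The exception is (D): removing B's lone 2p electron is easier than breaking Be's filled 2s².

(D)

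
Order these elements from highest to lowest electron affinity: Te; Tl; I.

Te is in period 5, group 16; I is in period 5, group 17; Tl is in period 6, group 13.
Electron affinity generally becomes more exothermic across a period toward the halogens and less exothermic down a group.
Neither a single period nor a single group — weigh both effects.
Te > Tl: relative to Tl, both the across-period and down-group shifts push Te's electron affinity up.
I > Te: I lies to the right of Te in period 5, so the across-period effect alone puts I higher.
Tabulated electron affinity (kJ/mol): Te 190, I 295, Tl 19.
So from highest to lowest: I > Te > Tl.

I > Te > Tl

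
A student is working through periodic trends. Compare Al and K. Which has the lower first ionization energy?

K

Al is in period 3, group 13; K is in period 4, group 1.
IE₁ increases left→right with effective nuclear charge and decreases top→bottom as the valence shell moves farther out.
These span different periods and groups, so the two trends combine.
Al > K: both effects reinforce here, so Al is clearly the higher of the two.
Approximate values (kJ/mol): Al 578, K 419.
So K has the lower first ionization energy (K < Al).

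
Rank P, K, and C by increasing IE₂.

P, C, K

After 1 electron has been removed, what remains? P⁺ still has 4 valence electrons; K⁺ is the bare [Ar] core; C⁺ still has 3 valence electrons.
Pulling an electron out of a noble-gas core costs far more than removing a remaining valence electron, so K sits at the high end of IE_2.
Valence configurations: P⁺ [Ne]3s²3p², C⁺ [He]2s²2p¹.
The numbers (kJ/mol): P 1907, K 3052, C 2353.
Hence IE_2: P < C < K.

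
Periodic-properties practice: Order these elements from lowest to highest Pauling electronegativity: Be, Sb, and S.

Be is in period 2, group 2; S is in period 3, group 16; Sb is in period 5, group 15.
Electronegativity increases across a period and decreases down a group, tracking effective nuclear charge and atomic size.
Here both period and group differ, so the two effects have to be weighed against each other.
Sb > Be: the two effects oppose for this pair; the across-period effect wins (2.05 vs 1.57).
S > Sb: relative to Sb, both the across-period and down-group shifts push S's electronegativity up.
Approximate values (Pauling): Be 1.57, S 2.58, Sb 2.05.
So from lowest to highest: Be < Sb < S.

Be < Sb < S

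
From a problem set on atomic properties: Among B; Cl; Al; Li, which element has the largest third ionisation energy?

IE_3 is the cost of taking one more electron from the +2 cation: B²⁺ still has 1 valence electron; Cl²⁺ still has 5 valence electrons; Al²⁺ still has 1 valence electron; Li²⁺ is already 1 electron into the core.
Breaking into a closed-shell core is much more expensive than removing a leftover valence electron — Li has the largest IE_3 here.
Valence configurations: B²⁺ [He]2s¹, Cl²⁺ [Ne]3s²3p³, Al²⁺ [Ne]3s¹.
Tabulated IE_3 (kJ/mol): B 3660, Cl 3822, Al 2745, Li 11815.
So the third ionization energies run Al < B < Cl < Li.

Li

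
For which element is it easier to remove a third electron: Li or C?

The third ionization energy removes an electron from the +2 ion. For each element: Li²⁺ is already 1 electron into the core; C²⁺ still has 2 valence electrons.
Breaking into a closed-shell core is much more expensive than removing a leftover valence electron — Li has the largest IE_3 here.
Tabulated IE_3 (kJ/mol): Li 11815, C 4620.
So the third ionization energies run C < Li.

C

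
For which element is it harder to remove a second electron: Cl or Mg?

The second ionization energy removes an electron from the +1 ion. For each element: Cl⁺ still has 6 valence electrons; Mg⁺ still has 1 valence electron.
All are still removing valence electrons, so compare the +1 ions as you would atoms: IE_2 generally rises across a period (higher Z_eff) and falls down a group (larger shell), subject to the usual subshell exceptions.
Valence configurations: Cl⁺ [Ne]3s²3p⁴, Mg⁺ [Ne]3s¹.
Tabulated IE_2 (kJ/mol): Cl 2298, Mg 1451.
Hence IE_2: Mg < Cl.

Cl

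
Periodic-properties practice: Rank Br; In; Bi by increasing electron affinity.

In, Bi, Br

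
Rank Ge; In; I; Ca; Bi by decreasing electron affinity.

I, Ge, Bi, In, Ca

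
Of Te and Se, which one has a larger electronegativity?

Se is in period 4, group 16; Te is in period 5, group 16.
Electronegativity increases across a period and decreases down a group, tracking effective nuclear charge and atomic size.
All are in group 16, so electronegativity increases up the group.
So Se has the larger electronegativity (Se > Te).

Se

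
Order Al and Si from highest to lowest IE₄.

The fourth ionization energy removes an electron from the +3 ion. For each element: Al³⁺ is the bare [Ne] core; Si³⁺ still has 1 valence electron.
Core electrons are held far more tightly than valence electrons, so Al tops the IE_4 order.
Approximate IE_4 values (kJ/mol): Al 11577, Si 4356.
Putting it together, IE_4: Si < Al.

Al > Si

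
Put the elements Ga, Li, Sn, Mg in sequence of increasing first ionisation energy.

Li < Ga < Sn < Mg

First ionization energy rises across a period (greater Z_eff holds electrons more tightly) and falls down a group (valence electrons are farther from the nucleus).
These sit on a diagonal, where the across-period and down-group effects partly cancel.
Ga > Li: period and group pull opposite ways; the across-period shift dominates (579 vs 520 kJ/mol).
Sn > Ga: the two effects oppose for this pair; the across-period effect wins (709 vs 579 kJ/mol).
Mg > Sn: period and group pull opposite ways; the down-group shift dominates (738 vs 709 kJ/mol).
For reference (kJ/mol): Li 520, Mg 738, Ga 579, Sn 709.
So from lowest to highest: Li < Ga < Sn < Mg.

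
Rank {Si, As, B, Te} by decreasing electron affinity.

B is in period 2, group 13; Si is in period 3, group 14; As is in period 4, group 15; Te is in period 5, group 16.
EA tends to increase across a period and decrease down a group, though the pattern is less regular than for IE or radius.
A diagonal step moves right (one effect) and down (the opposite effect) at once.
As > B: the two effects oppose for this pair; the across-period effect wins (78 vs 27 kJ/mol).
Si > As: the two effects oppose for this pair; the down-group effect wins (134 vs 78 kJ/mol).
Te > Si: the two effects oppose for this pair; the across-period effect wins (190 vs 134 kJ/mol).
Approximate values (kJ/mol): B 27, Si 134, As 78, Te 190.
So from highest to lowest: Te > Si > As > B.

Te, Si, As, B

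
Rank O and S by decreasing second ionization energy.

Consider each +1 ion: O⁺ still has 5 valence electrons; S⁺ still has 5 valence electrons.
All are still removing valence electrons, so compare the +1 ions as you would atoms: IE_2 generally rises across a period (higher Z_eff) and falls down a group (larger shell), subject to the usual subshell exceptions.
Valence configurations: O⁺ [He]2s²2p³, S⁺ [Ne]3s²3p³.
The numbers (kJ/mol): O 3388, S 2252.
Overall IE_2 order: S < O.

O > S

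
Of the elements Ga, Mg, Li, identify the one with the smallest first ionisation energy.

Li

Li is in period 2, group 1; Mg is in period 3, group 2; Ga is in period 4, group 13.
IE₁ increases left→right with effective nuclear charge and decreases top→bottom as the valence shell moves farther out.
A diagonal step moves right (one effect) and down (the opposite effect) at once.
Ga > Li: period and group pull opposite ways; the across-period shift dominates (579 vs 520 kJ/mol).
Mg > Ga: the two effects oppose for this pair; the down-group effect wins (738 vs 579 kJ/mol).
Approximate values (kJ/mol): Li 520, Mg 738, Ga 579.
The smallest first ionisation energy among these belongs to Li.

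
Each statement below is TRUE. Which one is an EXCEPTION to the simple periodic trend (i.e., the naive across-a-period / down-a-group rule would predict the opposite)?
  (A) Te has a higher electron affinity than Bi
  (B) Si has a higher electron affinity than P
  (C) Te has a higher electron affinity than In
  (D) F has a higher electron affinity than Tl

(B)

The general trend: electron affinity increases across a period and decreases down a group.
(A) Te (period 5, group 16) vs Bi (period 6, group 15): the stated order agrees with the simple trend.
(B) Si (period 3, group 14) vs P (period 3, group 15): the stated order contradicts the simple trend.
(C) Te (period 5, group 16) vs In (period 5, group 13): the stated order agrees with the simple trend.
(D) F (period 2, group 17) vs Tl (period 6, group 13): the stated order agrees with the simple trend.
The exception is (B): adding an electron to P's half-filled 3p³ is unfavourable, so Si (3p²) has the more exothermic EA.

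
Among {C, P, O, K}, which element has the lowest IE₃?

IE_3 is the cost of taking one more electron from the +2 cation: C²⁺ still has 2 valence electrons; P²⁺ still has 3 valence electrons; O²⁺ still has 4 valence electrons; K²⁺ is already 1 electron into the core.
Usually core removal costs more than valence removal, but here the competition is close: a tightly held n=2 valence electron can cost more to remove than an n=3 core electron, so the actual values have to decide it.
Valence configurations: C²⁺ [He]2s², P²⁺ [Ne]3s²3p¹, O²⁺ [He]2s²2p².
Approximate IE_3 values (kJ/mol): C 4620, P 2914, O 5300, K 4420.
So the third ionization energies run P < K < C < O.

P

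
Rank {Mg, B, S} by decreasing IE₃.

After 2 electrons have been removed, what remains? Mg²⁺ is the bare [Ne] core; B²⁺ still has 1 valence electron; S²⁺ still has 4 valence electrons.
Breaking into a closed-shell core is much more expensive than removing a leftover valence electron — Mg has the largest IE_3 here.
Valence configurations: B²⁺ [He]2s¹, S²⁺ [Ne]3s²3p².
The numbers (kJ/mol): Mg 7733, B 3660, S 3357.
Putting it together, IE_3: S < B < Mg.

Mg > B > S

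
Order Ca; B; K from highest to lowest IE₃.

Ca, K, B

The third ionization energy removes an electron from the +2 ion. For each element: Ca²⁺ is the bare [Ar] core; B²⁺ still has 1 valence electron; K²⁺ is already 1 electron into the core.
Pulling an electron out of a noble-gas core costs far more than removing a remaining valence electron, so K and Ca sit at the high end of IE_3.
Tabulated IE_3 (kJ/mol): Ca 4912, B 3660, K 4420.
So the third ionization energies run B < K < Ca.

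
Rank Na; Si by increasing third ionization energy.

Si, Na

IE_3 is the cost of taking one more electron from the +2 cation: Na²⁺ is already 1 electron into the core; Si²⁺ still has 2 valence electrons.
Core electrons are held far more tightly than valence electrons, so Na tops the IE_3 order.
Tabulated IE_3 (kJ/mol): Na 6910, Si 3232.
So the third ionization energies run Si < Na.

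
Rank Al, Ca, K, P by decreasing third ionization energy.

Ca, K, P, Al

Consider each +2 ion: Al²⁺ still has 1 valence electron; Ca²⁺ is the bare [Ar] core; K²⁺ is already 1 electron into the core; P²⁺ still has 3 valence electrons.
Pulling an electron out of a noble-gas core costs far more than removing a remaining valence electron, so K and Ca sit at the high end of IE_3.
Valence configurations: Al²⁺ [Ne]3s¹, P²⁺ [Ne]3s²3p¹.
Approximate IE_3 values (kJ/mol): Al 2745, Ca 4912, K 4420, P 2914.
Overall IE_3 order: Al < P < K < Ca.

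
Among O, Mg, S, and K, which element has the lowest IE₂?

Mg

The second ionization energy removes an electron from the +1 ion. For each element: O⁺ still has 5 valence electrons; Mg⁺ still has 1 valence electron; S⁺ still has 5 valence electrons; K⁺ is the bare [Ar] core.
Usually core removal costs more than valence removal, but here the competition is close: a tightly held n=2 valence electron can cost more to remove than an n=3 core electron, so the actual values have to decide it.
Valence configurations: O⁺ [He]2s²2p³, Mg⁺ [Ne]3s¹, S⁺ [Ne]3s²3p³.
Approximate IE_2 values (kJ/mol): O 3388, Mg 1451, S 2252, K 3052.
Putting it together, IE_2: Mg < S < K < O.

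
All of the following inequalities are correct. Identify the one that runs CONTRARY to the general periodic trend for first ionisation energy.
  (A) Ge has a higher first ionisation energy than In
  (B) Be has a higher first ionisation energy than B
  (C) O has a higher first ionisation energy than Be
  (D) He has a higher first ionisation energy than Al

(B)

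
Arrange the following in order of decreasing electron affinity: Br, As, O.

Br, O, As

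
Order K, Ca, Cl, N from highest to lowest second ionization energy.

K, N, Cl, Ca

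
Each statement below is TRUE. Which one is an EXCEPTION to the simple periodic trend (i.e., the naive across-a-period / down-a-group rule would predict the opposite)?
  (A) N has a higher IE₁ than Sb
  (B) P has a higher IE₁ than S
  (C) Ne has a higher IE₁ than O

The general trend: IE₁ increases across a period and decreases down a group.
(A) N (period 2, group 15) vs Sb (period 5, group 15): the stated order agrees with the simple trend.
(B) P (period 3, group 15) vs S (period 3, group 16): the stated order contradicts the simple trend.
(C) Ne (period 2, group 18) vs O (period 2, group 16): the stated order agrees with the simple trend.
The exception is (B): S (3p⁴) ionizes more easily than half-filled P (3p³) because the paired 3p electron in S is pushed out by e⁻–e⁻ repulsion.

(B)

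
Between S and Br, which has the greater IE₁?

S is in period 3, group 16; Br is in period 4, group 17.
Removing the outermost electron gets harder across a period and easier down a group.
These sit on a diagonal, where the across-period and down-group effects partly cancel.
Br > S: the two effects oppose for this pair; the across-period effect wins (1140 vs 1000 kJ/mol).
Approximate values (kJ/mol): S 1000, Br 1140.
So Br has the greater IE₁ (Br > S).

Br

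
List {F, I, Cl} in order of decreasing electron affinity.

F is in period 2, group 17; Cl is in period 3, group 17; I is in period 5, group 17.
EA tends to increase across a period and decrease down a group, though the pattern is less regular than for IE or radius.
All are in group 17; the group trend (electron affinity increases up the group) applies, with the exception below.
Note the exception: Cl has a higher electron affinity than F, contrary to the simple trend — F's small 2p subshell makes the incoming electron feel strong e⁻–e⁻ repulsion, so Cl actually releases more energy on gaining an electron.
For reference (kJ/mol): F 328, Cl 349, I 295.
So from highest to lowest: Cl > F > I.

Cl > F > I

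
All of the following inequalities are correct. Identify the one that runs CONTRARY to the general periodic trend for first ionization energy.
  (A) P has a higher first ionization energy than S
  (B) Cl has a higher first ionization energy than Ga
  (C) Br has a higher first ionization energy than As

The general trend: first ionization energy increases across a period and decreases down a group.
(A) P (period 3, group 15) vs S (period 3, group 16): the stated order contradicts the simple trend.
(B) Cl (period 3, group 17) vs Ga (period 4, group 13): the stated order agrees with the simple trend.
(C) Br (period 4, group 17) vs As (period 4, group 15): the stated order agrees with the simple trend.
The exception is (A): S (3p⁴) ionizes more easily than half-filled P (3p³) because the paired 3p electron in S is pushed out by e⁻–e⁻ repulsion.

(A)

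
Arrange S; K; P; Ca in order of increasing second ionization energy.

After 1 electron has been removed, what remains? S⁺ still has 5 valence electrons; K⁺ is the bare [Ar] core; P⁺ still has 4 valence electrons; Ca⁺ still has 1 valence electron.
Core electrons are held far more tightly than valence electrons, so K tops the IE_2 order.
Valence configurations: S⁺ [Ne]3s²3p³, P⁺ [Ne]3s²3p², Ca⁺ [Ar]4s¹.
Tabulated IE_2 (kJ/mol): S 2252, K 3052, P 1907, Ca 1145.
So the second ionization energies run Ca < P < S < K.

Ca < P < S < K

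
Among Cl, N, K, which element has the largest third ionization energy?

The third ionization energy removes an electron from the +2 ion. For each element: Cl²⁺ still has 5 valence electrons; N²⁺ still has 3 valence electrons; K²⁺ is already 1 electron into the core.
Usually core removal costs more than valence removal, but here the competition is close: a tightly held n=2 valence electron can cost more to remove than an n=3 core electron, so the actual values have to decide it.
Valence configurations: Cl²⁺ [Ne]3s²3p³, N²⁺ [He]2s²2p¹.
Approximate IE_3 values (kJ/mol): Cl 3822, N 4578, K 4420.
Overall IE_3 order: Cl < K < N.

N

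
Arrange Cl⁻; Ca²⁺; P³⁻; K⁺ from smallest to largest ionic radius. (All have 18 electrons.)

Ca²⁺ < K⁺ < Cl⁻ < P³⁻

All of these have 18 electrons, so size is governed by nuclear charge alone: the more protons, the stronger the pull on the same electron cloud, and the smaller the ion.
Nuclear charges: Ca²⁺ (Z=20), K⁺ (Z=19), Cl⁻ (Z=17), P³⁻ (Z=15).
Smallest to largest: Ca²⁺ < K⁺ < Cl⁻ < P³⁻.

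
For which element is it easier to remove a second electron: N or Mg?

Mg

The second ionization energy removes an electron from the +1 ion. For each element: N⁺ still has 4 valence electrons; Mg⁺ still has 1 valence electron.
All are still removing valence electrons, so compare the +1 ions as you would atoms: IE_2 generally rises across a period (higher Z_eff) and falls down a group (larger shell), subject to the usual subshell exceptions.
Valence configurations: N⁺ [He]2s²2p², Mg⁺ [Ne]3s¹.
The numbers (kJ/mol): N 2856, Mg 1451.
Overall IE_2 order: Mg < N.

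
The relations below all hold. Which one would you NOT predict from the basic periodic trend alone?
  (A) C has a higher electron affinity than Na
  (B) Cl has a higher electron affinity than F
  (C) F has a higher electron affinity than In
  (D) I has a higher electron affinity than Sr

The general trend: electron affinity increases across a period and decreases down a group.
(A) C (period 2, group 14) vs Na (period 3, group 1): the stated order agrees with the simple trend.
(B) Cl (period 3, group 17) vs F (period 2, group 17): the stated order contradicts the simple trend.
(C) F (period 2, group 17) vs In (period 5, group 13): the stated order agrees with the simple trend.
(D) I (period 5, group 17) vs Sr (period 5, group 2): the stated order agrees with the simple trend.
The exception is (B): F's small 2p subshell makes the incoming electron feel strong e⁻–e⁻ repulsion, so Cl actually releases more energy on gaining an electron.

(B)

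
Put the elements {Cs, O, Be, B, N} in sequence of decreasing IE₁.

N > O > Be > B > Cs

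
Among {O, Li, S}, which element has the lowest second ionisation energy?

The second ionization energy removes an electron from the +1 ion. For each element: O⁺ still has 5 valence electrons; Li⁺ is the bare [He] core; S⁺ still has 5 valence electrons.
Pulling an electron out of a noble-gas core costs far more than removing a remaining valence electron, so Li sits at the high end of IE_2.
Valence configurations: O⁺ [He]2s²2p³, S⁺ [Ne]3s²3p³.
Approximate IE_2 values (kJ/mol): O 3388, Li 7298, S 2252.
Putting it together, IE_2: S < O < Li.

S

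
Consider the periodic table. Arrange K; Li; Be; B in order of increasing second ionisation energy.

After 1 electron has been removed, what remains? K⁺ is the bare [Ar] core; Li⁺ is the bare [He] core; Be⁺ still has 1 valence electron; B⁺ still has 2 valence electrons.
Core electrons are held far more tightly than valence electrons, so K and Li top the IE_2 order.
Valence configurations: Be⁺ [He]2s¹, B⁺ [He]2s².
Approximate IE_2 values (kJ/mol): K 3052, Li 7298, Be 1757, B 2427.
So the second ionization energies run Be < B < K < Li.

Be < B < K < Li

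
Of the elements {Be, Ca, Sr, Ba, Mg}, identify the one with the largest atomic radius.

Ba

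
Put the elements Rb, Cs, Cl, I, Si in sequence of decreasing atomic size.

Cs > Rb > I > Si > Cl

Across a period the added protons contract the valence shell; down a group each new principal shell makes the atom larger.
These span different periods and groups, so the two trends combine.
Si > Cl: Si lies to the left of Cl in period 3, so the across-period effect alone puts Si larger.
I > Si: period and group pull opposite ways; the down-group shift dominates (133 vs 116 pm).
Rb > I: both are in period 5; the period trend gives Rb the larger value.
Cs > Rb: Cs sits below Rb in group 1, so the down-group effect alone puts Cs larger.
Approximate values (pm): Si 116, Cl 99, Rb 210, I 133, Cs 232.
So from largest to smallest: Cs > Rb > I > Si > Cl.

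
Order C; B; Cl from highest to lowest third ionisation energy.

C > Cl > B

The third ionization energy removes an electron from the +2 ion. For each element: C²⁺ still has 2 valence electrons; B²⁺ still has 1 valence electron; Cl²⁺ still has 5 valence electrons.
All are still removing valence electrons, so compare the +2 ions as you would atoms: IE_3 generally rises across a period (higher Z_eff) and falls down a group (larger shell), subject to the usual subshell exceptions.
Valence configurations: C²⁺ [He]2s², B²⁺ [He]2s¹, Cl²⁺ [Ne]3s²3p³.
Tabulated IE_3 (kJ/mol): C 4620, B 3660, Cl 3822.
Putting it together, IE_3: B < Cl < C.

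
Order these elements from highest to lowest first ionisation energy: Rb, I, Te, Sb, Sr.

I > Te > Sb > Sr > Rb

Rb is in period 5, group 1; Sr is in period 5, group 2; Sb is in period 5, group 15; Te is in period 5, group 16; I is in period 5, group 17.
Removing the outermost electron gets harder across a period and easier down a group.
All lie in period 5, so first ionization energy increases left to right.
So from highest to lowest: I > Te > Sb > Sr > Rb.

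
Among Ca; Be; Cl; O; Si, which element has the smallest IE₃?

Consider each +2 ion: Ca²⁺ is the bare [Ar] core; Be²⁺ is the bare [He] core; Cl²⁺ still has 5 valence electrons; O²⁺ still has 4 valence electrons; Si²⁺ still has 2 valence electrons.
Usually core removal costs more than valence removal, but here the competition is close: a tightly held n=2 valence electron can cost more to remove than an n=3 core electron, so the actual values have to decide it.
Valence configurations: Cl²⁺ [Ne]3s²3p³, O²⁺ [He]2s²2p², Si²⁺ [Ne]3s².
Tabulated IE_3 (kJ/mol): Ca 4912, Be 14849, Cl 3822, O 5300, Si 3232.
Putting it together, IE_3: Si < Cl < Ca < O < Be.

Si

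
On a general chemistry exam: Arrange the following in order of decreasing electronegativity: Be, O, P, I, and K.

O, I, P, Be, K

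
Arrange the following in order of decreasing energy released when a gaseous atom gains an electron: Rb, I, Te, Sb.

Rb is in period 5, group 1; Sb is in period 5, group 15; Te is in period 5, group 16; I is in period 5, group 17.
Atoms with high Z_eff and room in the valence shell (especially the halogens) have the most exothermic electron affinities.
All lie in period 5, so electron affinity increases left to right.
So from highest to lowest: I > Te > Sb > Rb.

I > Te > Sb > Rb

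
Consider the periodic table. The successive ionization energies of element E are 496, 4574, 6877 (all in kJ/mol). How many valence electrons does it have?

Look for the largest jump between consecutive ionization energies: IE2/IE1 ≈ 9.2, far larger than any earlier ratio.
That jump marks the point where a core electron is being removed. So the atom has 1 valence electron.

1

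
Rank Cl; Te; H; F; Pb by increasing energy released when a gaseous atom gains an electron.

H is in period 1, group 1; F is in period 2, group 17; Cl is in period 3, group 17; Te is in period 5, group 16; Pb is in period 6, group 14.
Atoms with high Z_eff and room in the valence shell (especially the halogens) have the most exothermic electron affinities.
Neither a single period nor a single group — weigh both effects.
H > Pb: the two effects oppose for this pair; the down-group effect wins (73 vs 35 kJ/mol).
Te > H: the two effects oppose for this pair; the across-period effect wins (190 vs 73 kJ/mol).
F > Te: relative to Te, both the across-period and down-group shifts push F's electron affinity up.
Cl > F: this pair runs against the simple trend — see the exception note.
Note the exception: Cl has a higher electron affinity than F, contrary to the simple trend — F's small 2p subshell makes the incoming electron feel strong e⁻–e⁻ repulsion, so Cl actually releases more energy on gaining an electron.
Approximate values (kJ/mol): H 73, F 328, Cl 349, Te 190, Pb 35.
So from lowest to highest: Pb < H < Te < F < Cl.

Pb < H < Te < F < Cl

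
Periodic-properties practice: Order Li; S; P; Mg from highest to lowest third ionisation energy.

Li, Mg, S, P

IE_3 is the cost of taking one more electron from the +2 cation: Li²⁺ is already 1 electron into the core; S²⁺ still has 4 valence electrons; P²⁺ still has 3 valence electrons; Mg²⁺ is the bare [Ne] core.
Breaking into a closed-shell core is much more expensive than removing a leftover valence electron — Mg and Li have the largest IE_3 here.
Valence configurations: S²⁺ [Ne]3s²3p², P²⁺ [Ne]3s²3p¹.
Approximate IE_3 values (kJ/mol): Li 11815, S 3357, P 2914, Mg 7733.
Putting it together, IE_3: P < S < Mg < Li.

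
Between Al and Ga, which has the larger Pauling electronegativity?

Ga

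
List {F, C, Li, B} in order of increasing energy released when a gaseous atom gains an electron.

Li is in period 2, group 1; B is in period 2, group 13; C is in period 2, group 14; F is in period 2, group 17.
Atoms with high Z_eff and room in the valence shell (especially the halogens) have the most exothermic electron affinities.
All lie in period 2; the across-period trend (electron affinity increases left to right) applies, with the exception below.
Note the exception: Li has a higher electron affinity than B, contrary to the simple trend — B's ns²np¹ configuration gives only a small electron affinity — the sparsely filled np subshell binds an added electron weakly.
Approximate values (kJ/mol): Li 60, B 27, C 122, F 328.
So from lowest to highest: B < Li < C < F.

B, Li, C, F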